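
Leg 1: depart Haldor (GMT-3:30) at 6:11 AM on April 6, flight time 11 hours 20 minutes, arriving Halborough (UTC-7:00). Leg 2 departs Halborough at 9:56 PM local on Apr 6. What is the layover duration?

Convert departure to UTC: 6:11 AM + 3:30 = 9:41 AM UTC on Apr 6.
Add 11 hours 20 minutes flight time → 9:01 PM UTC.
Halborough is UTC−7:00, so local arrival = 9:01 PM − 7:00 = 2:01 PM on Apr 6.
Layover = 9:56 PM − 2:01 PM = 7 hours 55 minutes.

7 hours 55 minutes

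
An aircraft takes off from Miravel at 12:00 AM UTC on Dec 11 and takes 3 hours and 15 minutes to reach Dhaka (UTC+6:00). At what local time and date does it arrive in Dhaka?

Departure is given in UTC: 12:00 AM on Dec 11.
Add 3 hours 15 minutes → 3:15 AM UTC.
Dhaka is UTC+6:00: 3:15 AM + 6:00 = 9:15 AM on Dec 11.

9:15 AM on December 11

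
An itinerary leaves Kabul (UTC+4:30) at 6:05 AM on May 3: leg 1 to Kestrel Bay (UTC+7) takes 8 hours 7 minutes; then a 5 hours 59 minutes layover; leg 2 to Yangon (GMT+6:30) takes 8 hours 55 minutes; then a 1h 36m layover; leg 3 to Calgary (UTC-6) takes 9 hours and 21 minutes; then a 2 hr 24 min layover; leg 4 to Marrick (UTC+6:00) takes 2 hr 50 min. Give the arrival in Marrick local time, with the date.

Convert departure to UTC: 6:05 AM − 4:30 = 1:35 AM UTC on May 3.
Add 8 hours 7 minutes leg 1 → 9:42 AM UTC.
Add 5 hours 59 minutes layover in Kestrel Bay → 3:41 PM UTC.
Add 8 hours 55 minutes leg 2 → 12:36 AM UTC (May 4).
Add 1 hour and 36 minutes layover in Yangon → 2:12 AM UTC.
Add 9 hours and 21 minutes leg 3 → 11:33 AM UTC.
Add 2 hours 24 minutes layover in Calgary → 1:57 PM UTC.
Add 2 hours and 50 minutes leg 4 → 4:47 PM UTC.
Marrick is UTC+6:00, so local arrival = 4:47 PM + 6:00 = 10:47 PM on May 4.

10:47 PM on May 4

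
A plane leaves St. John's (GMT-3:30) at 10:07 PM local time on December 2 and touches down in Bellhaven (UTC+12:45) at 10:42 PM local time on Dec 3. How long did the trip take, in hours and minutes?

8 hours 20 minutes

Bellhaven is 16:15 ahead of St. John's.
Clock-face elapsed time (ignoring zones) is 24 hours 35 minutes.
Actual elapsed = 24 hours 35 minutes − 16:15 = 8 hours 20 minutes.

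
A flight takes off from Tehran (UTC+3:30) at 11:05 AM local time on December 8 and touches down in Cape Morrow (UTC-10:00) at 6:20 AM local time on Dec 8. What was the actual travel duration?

8 hours 45 minutes

Departure in UTC: 11:05 AM − 3:30 = 7:35 AM on Dec 8.
Arrival in UTC: 6:20 AM + 10:00 = 4:20 PM on Dec 8.
Elapsed = 4:20 PM − 7:35 AM = 8 hours 45 minutes.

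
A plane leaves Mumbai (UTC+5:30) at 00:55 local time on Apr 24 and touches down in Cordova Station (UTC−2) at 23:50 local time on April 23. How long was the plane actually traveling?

Departure in UTC: 00:55 − 5:30 = 19:25 on Apr 23.
Arrival in UTC: 23:50 + 2:00 = 01:50 on Apr 24.
Elapsed = 01:50 − 19:25 (+1 day) = 6 hours 25 minutes.

6 hours 25 minutes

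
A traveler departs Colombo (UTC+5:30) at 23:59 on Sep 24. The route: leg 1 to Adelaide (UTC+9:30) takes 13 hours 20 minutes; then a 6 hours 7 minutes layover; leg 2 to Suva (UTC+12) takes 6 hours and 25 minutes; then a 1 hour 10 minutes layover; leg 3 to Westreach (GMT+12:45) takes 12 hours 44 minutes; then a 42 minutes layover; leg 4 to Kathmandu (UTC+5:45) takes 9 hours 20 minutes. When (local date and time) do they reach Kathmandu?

02:02 on September 27

Convert departure to UTC: 23:59 − 5:30 = 18:29 UTC on Sep 24.
Add 13 hours 20 minutes leg 1 → 07:49 UTC (Sep 25).
Add 6 hours and 7 minutes layover in Adelaide → 13:56 UTC.
Add 6 hours and 25 minutes leg 2 → 20:21 UTC.
Add 1 hour and 10 minutes layover in Suva → 21:31 UTC.
Add 12 hours and 44 minutes leg 3 → 10:15 UTC (Sep 26).
Add 42 minutes layover in Westreach → 10:57 UTC.
Add 9 hours 20 minutes leg 4 → 20:17 UTC.
Kathmandu is UTC+5:45, so local arrival = 20:17 + 5:45 = 02:02 on Sep 27.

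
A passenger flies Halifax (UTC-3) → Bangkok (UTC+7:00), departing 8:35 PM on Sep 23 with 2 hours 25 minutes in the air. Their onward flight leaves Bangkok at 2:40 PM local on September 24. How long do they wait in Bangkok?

5 hours 40 minutes

Convert departure to UTC: 8:35 PM + 3:00 = 11:35 PM UTC on Sep 23.
Add 2 hours 25 minutes flight time → 2:00 AM UTC (Sep 24).
Bangkok is UTC+7:00, so local arrival = 2:00 AM + 7:00 = 9:00 AM on Sep 24.
Layover = 2:40 PM − 9:00 AM = 5 hours 40 minutes.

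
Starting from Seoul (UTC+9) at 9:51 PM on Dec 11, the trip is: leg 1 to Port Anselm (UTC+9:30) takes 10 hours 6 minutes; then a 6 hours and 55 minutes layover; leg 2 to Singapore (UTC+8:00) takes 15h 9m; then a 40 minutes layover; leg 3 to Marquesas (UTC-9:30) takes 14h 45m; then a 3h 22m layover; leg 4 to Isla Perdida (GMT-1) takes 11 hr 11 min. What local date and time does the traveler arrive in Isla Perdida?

1:59 AM on Dec 14

Convert departure to UTC: 9:51 PM − 9:00 = 12:51 PM UTC on Dec 11.
Add 10 hours and 6 minutes leg 1 → 10:57 PM UTC.
Add 6 hours 55 minutes layover in Port Anselm → 5:52 AM UTC (Dec 12).
Add 15 hours and 9 minutes leg 2 → 9:01 PM UTC.
Add 40 minutes layover in Singapore → 9:41 PM UTC.
Add 14 hours and 45 minutes leg 3 → 12:26 PM UTC (Dec 13).
Add 3 hours and 22 minutes layover in Marquesas → 3:48 PM UTC.
Add 11 hours 11 minutes leg 4 → 2:59 AM UTC (Dec 14).
Isla Perdida is UTC−1:00, so local arrival = 2:59 AM − 1:00 = 1:59 AM on Dec 14.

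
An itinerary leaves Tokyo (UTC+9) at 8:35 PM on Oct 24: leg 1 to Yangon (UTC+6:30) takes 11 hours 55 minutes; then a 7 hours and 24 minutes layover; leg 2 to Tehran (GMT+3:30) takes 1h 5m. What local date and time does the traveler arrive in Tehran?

Convert departure to UTC: 8:35 PM − 9:00 = 11:35 AM UTC on Oct 24.
Add 11 hours 55 minutes leg 1 → 11:30 PM UTC.
Add 7 hours and 24 minutes layover in Yangon → 6:54 AM UTC (Oct 25).
Add 1 hour and 5 minutes leg 2 → 7:59 AM UTC.
Tehran is UTC+3:30, so local arrival = 7:59 AM + 3:30 = 11:29 AM on Oct 25.

11:29 AM on October 25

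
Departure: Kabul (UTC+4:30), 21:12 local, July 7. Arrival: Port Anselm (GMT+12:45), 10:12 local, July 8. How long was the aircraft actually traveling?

Departure in UTC: 21:12 − 4:30 = 16:42 on Jul 7.
Arrival in UTC: 10:12 − 12:45 = 21:27 on Jul 7.
Elapsed = 21:27 − 16:42 = 4 hours 45 minutes.

4 hours 45 minutes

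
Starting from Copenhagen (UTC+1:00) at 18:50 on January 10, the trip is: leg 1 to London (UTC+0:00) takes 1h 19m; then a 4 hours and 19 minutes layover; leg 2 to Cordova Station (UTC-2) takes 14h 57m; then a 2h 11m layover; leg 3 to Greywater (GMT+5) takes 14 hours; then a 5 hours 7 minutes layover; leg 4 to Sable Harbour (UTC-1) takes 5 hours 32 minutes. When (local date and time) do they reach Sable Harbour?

Convert departure to UTC: 18:50 − 1:00 = 17:50 UTC on Jan 10.
Add 1 hour 19 minutes leg 1 → 19:09 UTC.
Add 4 hours and 19 minutes layover in London → 23:28 UTC.
Add 14 hours 57 minutes leg 2 → 14:25 UTC (Jan 11).
Add 2 hours and 11 minutes layover in Cordova Station → 16:36 UTC.
Add 14 hours leg 3 → 06:36 UTC (Jan 12).
Add 5 hours 7 minutes layover in Greywater → 11:43 UTC.
Add 5 hours 32 minutes leg 4 → 17:15 UTC.
Sable Harbour is UTC−1:00, so local arrival = 17:15 − 1:00 = 16:15 on Jan 12.

16:15 on Jan 12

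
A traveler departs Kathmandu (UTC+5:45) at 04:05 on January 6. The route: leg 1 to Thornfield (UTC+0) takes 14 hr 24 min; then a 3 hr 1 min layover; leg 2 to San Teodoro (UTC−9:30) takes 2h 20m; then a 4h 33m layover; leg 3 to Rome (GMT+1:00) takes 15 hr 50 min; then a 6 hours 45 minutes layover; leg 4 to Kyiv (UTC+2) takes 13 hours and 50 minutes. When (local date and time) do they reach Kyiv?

Convert departure to UTC: 04:05 − 5:45 = 22:20 UTC on Jan 5.
Add 14 hours 24 minutes leg 1 → 12:44 UTC (Jan 6).
Add 3 hours and 1 minute layover in Thornfield → 15:45 UTC.
Add 2 hours 20 minutes leg 2 → 18:05 UTC.
Add 4 hours and 33 minutes layover in San Teodoro → 22:38 UTC.
Add 15 hours 50 minutes leg 3 → 14:28 UTC (Jan 7).
Add 6 hours and 45 minutes layover in Rome → 21:13 UTC.
Add 13 hours 50 minutes leg 4 → 11:03 UTC (Jan 8).
Kyiv is UTC+2:00, so local arrival = 11:03 + 2:00 = 13:03 on Jan 8.

13:03 on January 8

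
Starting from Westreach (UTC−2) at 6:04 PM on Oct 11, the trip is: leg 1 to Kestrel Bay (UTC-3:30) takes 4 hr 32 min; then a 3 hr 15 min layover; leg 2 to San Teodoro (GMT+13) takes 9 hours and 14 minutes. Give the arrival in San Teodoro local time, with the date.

2:05 AM on Oct 13

Convert departure to UTC: 6:04 PM + 2:00 = 8:04 PM UTC on Oct 11.
Add 4 hours and 32 minutes leg 1 → 12:36 AM UTC (Oct 12).
Add 3 hours 15 minutes layover in Kestrel Bay → 3:51 AM UTC.
Add 9 hours and 14 minutes leg 2 → 1:05 PM UTC.
San Teodoro is UTC+13:00, so local arrival = 1:05 PM + 13:00 = 2:05 AM on Oct 13.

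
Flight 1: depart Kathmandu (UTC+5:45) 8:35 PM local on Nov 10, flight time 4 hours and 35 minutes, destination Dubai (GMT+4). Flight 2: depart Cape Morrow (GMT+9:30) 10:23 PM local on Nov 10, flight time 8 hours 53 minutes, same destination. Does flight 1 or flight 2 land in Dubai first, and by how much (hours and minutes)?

Flight 1 in UTC: 8:35 PM − 5:45 = 2:50 PM on Nov 10.
+4 hours and 35 minutes → arrive 7:25 PM UTC on Nov 10.
Flight 2 in UTC: 10:23 PM − 9:30 = 12:53 PM on Nov 10.
+8 hours and 53 minutes → arrive 9:46 PM UTC on Nov 10.
Flight 1 lands earlier by 2 hours 21 minutes.

the first, by 2 hours 21 minutes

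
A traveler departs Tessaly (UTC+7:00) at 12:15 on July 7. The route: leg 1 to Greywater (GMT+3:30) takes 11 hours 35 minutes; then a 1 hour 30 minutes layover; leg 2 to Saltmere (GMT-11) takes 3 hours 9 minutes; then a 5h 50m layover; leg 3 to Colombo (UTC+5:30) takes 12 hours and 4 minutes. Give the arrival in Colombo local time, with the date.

Convert departure to UTC: 12:15 − 7:00 = 05:15 UTC on Jul 7.
Add 11 hours 35 minutes leg 1 → 16:50 UTC.
Add 1 hour 30 minutes layover in Greywater → 18:20 UTC.
Add 3 hours and 9 minutes leg 2 → 21:29 UTC.
Add 5 hours and 50 minutes layover in Saltmere → 03:19 UTC (Jul 8).
Add 12 hours 4 minutes leg 3 → 15:23 UTC.
Colombo is UTC+5:30, so local arrival = 15:23 + 5:30 = 20:53 on Jul 8.

20:53 on July 8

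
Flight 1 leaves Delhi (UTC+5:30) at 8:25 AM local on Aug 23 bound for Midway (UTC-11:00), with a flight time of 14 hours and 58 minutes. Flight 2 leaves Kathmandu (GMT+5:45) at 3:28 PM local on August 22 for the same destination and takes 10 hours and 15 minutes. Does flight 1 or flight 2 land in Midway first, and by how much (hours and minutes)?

the second, by 21 hours 55 minutes

Flight 1 in UTC: 8:25 AM − 5:30 = 2:55 AM on Aug 23.
+14 hours 58 minutes → arrive 5:53 PM UTC on Aug 23.
Flight 2 in UTC: 3:28 PM − 5:45 = 9:43 AM on Aug 22.
+10 hours 15 minutes → arrive 7:58 PM UTC on Aug 22.
Flight 2 lands earlier by 21 hours 55 minutes.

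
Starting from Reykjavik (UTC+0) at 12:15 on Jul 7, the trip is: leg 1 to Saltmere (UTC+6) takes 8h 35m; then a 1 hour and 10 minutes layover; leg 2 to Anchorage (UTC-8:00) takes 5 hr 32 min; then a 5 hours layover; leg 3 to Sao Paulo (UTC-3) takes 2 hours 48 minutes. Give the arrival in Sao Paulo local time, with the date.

Reykjavik is at UTC+0, so departure is already 12:15 UTC on Jul 7.
Add 8 hours 35 minutes leg 1 → 20:50 UTC.
Add 1 hour and 10 minutes layover in Saltmere → 22:00 UTC.
Add 5 hours and 32 minutes leg 2 → 03:32 UTC (Jul 8).
Add 5 hours layover in Anchorage → 08:32 UTC.
Add 2 hours and 48 minutes leg 3 → 11:20 UTC.
Sao Paulo is UTC−3:00, so local arrival = 11:20 − 3:00 = 08:20 on Jul 8.

08:20 on July 8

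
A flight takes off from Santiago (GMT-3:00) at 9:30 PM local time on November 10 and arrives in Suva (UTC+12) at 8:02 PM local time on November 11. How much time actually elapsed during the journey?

7 hours 32 minutes

Suva is 15:00 ahead of Santiago.
Clock-face elapsed time (ignoring zones) is 22 hours 32 minutes.
Actual elapsed = 22 hours 32 minutes − 15:00 = 7 hours 32 minutes.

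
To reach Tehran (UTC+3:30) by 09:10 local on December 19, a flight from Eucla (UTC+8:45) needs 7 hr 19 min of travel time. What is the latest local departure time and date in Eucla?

07:06 on December 19

Target arrival in UTC: 09:10 − 3:30 = 05:40 on Dec 19.
Subtract 7 hours and 19 minutes → departure 22:21 UTC on Dec 18.
Eucla is UTC+8:45: 22:21 + 8:45 = 07:06 on Dec 19.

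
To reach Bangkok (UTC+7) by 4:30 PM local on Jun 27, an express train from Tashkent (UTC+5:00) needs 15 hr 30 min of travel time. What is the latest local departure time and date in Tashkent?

11:00 PM on Jun 26

Target arrival in UTC: 4:30 PM − 7:00 = 9:30 AM on Jun 27.
Subtract 15 hours and 30 minutes → departure 6:00 PM UTC on Jun 26.
Tashkent is UTC+5:00: 6:00 PM + 5:00 = 11:00 PM on Jun 26.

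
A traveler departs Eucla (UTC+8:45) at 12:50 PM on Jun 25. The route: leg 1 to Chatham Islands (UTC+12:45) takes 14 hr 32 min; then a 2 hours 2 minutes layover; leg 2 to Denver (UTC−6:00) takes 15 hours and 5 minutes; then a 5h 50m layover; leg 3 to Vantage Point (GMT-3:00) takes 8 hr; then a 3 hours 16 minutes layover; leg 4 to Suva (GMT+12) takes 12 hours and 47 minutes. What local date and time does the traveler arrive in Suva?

5:37 AM on Jun 28

Convert departure to UTC: 12:50 PM − 8:45 = 4:05 AM UTC on Jun 25.
Add 14 hours 32 minutes leg 1 → 6:37 PM UTC.
Add 2 hours 2 minutes layover in Chatham Islands → 8:39 PM UTC.
Add 15 hours and 5 minutes leg 2 → 11:44 AM UTC (Jun 26).
Add 5 hours and 50 minutes layover in Denver → 5:34 PM UTC.
Add 8 hours leg 3 → 1:34 AM UTC (Jun 27).
Add 3 hours and 16 minutes layover in Vantage Point → 4:50 AM UTC.
Add 12 hours 47 minutes leg 4 → 5:37 PM UTC.
Suva is UTC+12:00, so local arrival = 5:37 PM + 12:00 = 5:37 AM on Jun 28.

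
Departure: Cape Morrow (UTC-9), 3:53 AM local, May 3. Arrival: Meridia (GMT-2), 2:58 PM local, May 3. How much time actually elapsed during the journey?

Meridia is 7:00 ahead of Cape Morrow.
Clock-face elapsed time (ignoring zones) is 11 hours 5 minutes.
Actual elapsed = 11 hours 5 minutes − 7:00 = 4 hours 5 minutes.

4 hours 5 minutes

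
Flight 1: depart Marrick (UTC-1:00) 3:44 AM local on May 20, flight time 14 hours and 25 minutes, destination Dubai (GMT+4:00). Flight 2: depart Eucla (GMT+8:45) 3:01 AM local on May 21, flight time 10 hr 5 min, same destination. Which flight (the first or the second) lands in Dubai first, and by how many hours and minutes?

the first, by 9 hours 12 minutes

Flight 1 in UTC: 3:44 AM + 1:00 = 4:44 AM on May 20.
+14 hours and 25 minutes → arrive 7:09 PM UTC on May 20.
Flight 2 in UTC: 3:01 AM − 8:45 = 6:16 PM on May 20.
+10 hours 5 minutes → arrive 4:21 AM UTC on May 21.
Flight 1 lands earlier by 9 hours 12 minutes.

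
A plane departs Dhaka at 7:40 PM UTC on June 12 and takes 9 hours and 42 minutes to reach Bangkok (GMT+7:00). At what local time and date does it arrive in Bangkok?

12:22 PM on June 13

Departure is given in UTC: 7:40 PM on Jun 12.
Add 9 hours 42 minutes → 5:22 AM UTC (Jun 13).
Bangkok is UTC+7:00: 5:22 AM + 7:00 = 12:22 PM on Jun 13.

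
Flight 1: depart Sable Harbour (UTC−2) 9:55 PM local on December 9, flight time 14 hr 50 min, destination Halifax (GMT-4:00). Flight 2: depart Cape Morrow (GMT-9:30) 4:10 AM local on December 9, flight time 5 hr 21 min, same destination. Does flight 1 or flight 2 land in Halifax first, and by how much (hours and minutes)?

the second, by 19 hours 44 minutes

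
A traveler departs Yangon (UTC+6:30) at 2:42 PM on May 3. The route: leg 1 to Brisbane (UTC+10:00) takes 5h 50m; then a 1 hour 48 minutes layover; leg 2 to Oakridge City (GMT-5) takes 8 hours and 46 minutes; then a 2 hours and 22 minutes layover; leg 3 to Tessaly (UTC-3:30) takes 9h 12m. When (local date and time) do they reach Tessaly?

Convert departure to UTC: 2:42 PM − 6:30 = 8:12 AM UTC on May 3.
Add 5 hours 50 minutes leg 1 → 2:02 PM UTC.
Add 1 hour 48 minutes layover in Brisbane → 3:50 PM UTC.
Add 8 hours 46 minutes leg 2 → 12:36 AM UTC (May 4).
Add 2 hours 22 minutes layover in Oakridge City → 2:58 AM UTC.
Add 9 hours 12 minutes leg 3 → 12:10 PM UTC.
Tessaly is UTC−3:30, so local arrival = 12:10 PM − 3:30 = 8:40 AM on May 4.

8:40 AM on May 4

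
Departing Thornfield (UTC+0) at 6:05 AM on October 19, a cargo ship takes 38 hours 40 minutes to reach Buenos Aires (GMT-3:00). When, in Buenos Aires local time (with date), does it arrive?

5:45 PM on Oct 20

Buenos Aires is 3:00 behind Thornfield.
After 38 hours 40 minutes it is 8:45 PM (Oct 20) in Thornfield.
Shift by the zone difference: 8:45 PM − 3:00 = 5:45 PM on Oct 20 in Buenos Aires.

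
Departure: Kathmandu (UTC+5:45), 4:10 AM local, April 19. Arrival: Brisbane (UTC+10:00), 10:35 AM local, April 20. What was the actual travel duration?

26 hours 10 minutes

Departure in UTC: 4:10 AM − 5:45 = 10:25 PM on Apr 18.
Arrival in UTC: 10:35 AM − 10:00 = 12:35 AM on Apr 20.
Elapsed = 12:35 AM − 10:25 PM (+2 days) = 26 hours 10 minutes.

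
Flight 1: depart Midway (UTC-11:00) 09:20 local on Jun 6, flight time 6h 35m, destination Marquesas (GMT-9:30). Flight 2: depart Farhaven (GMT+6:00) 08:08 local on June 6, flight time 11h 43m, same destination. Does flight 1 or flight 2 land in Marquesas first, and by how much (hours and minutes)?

the second, by 13 hours 4 minutes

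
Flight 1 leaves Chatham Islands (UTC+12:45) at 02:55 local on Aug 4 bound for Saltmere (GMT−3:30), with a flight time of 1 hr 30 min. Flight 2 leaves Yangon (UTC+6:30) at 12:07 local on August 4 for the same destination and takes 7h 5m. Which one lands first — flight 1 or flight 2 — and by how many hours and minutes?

the first, by 21 hours 2 minutes

Flight 1 in UTC: 02:55 − 12:45 = 14:10 on Aug 3.
+1 hour and 30 minutes → arrive 15:40 UTC on Aug 3.
Flight 2 in UTC: 12:07 − 6:30 = 05:37 on Aug 4.
+7 hours 5 minutes → arrive 12:42 UTC on Aug 4.
Flight 1 lands earlier by 21 hours 2 minutes.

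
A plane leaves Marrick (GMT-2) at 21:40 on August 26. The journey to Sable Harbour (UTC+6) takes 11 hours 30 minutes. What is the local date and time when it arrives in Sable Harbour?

Convert departure to UTC: 21:40 + 2:00 = 23:40 UTC on Aug 26.
Add 11 hours 30 minutes travel time → 11:10 UTC (Aug 27).
Sable Harbour is UTC+6:00, so local arrival = 11:10 + 6:00 = 17:10 on Aug 27.

17:10 on August 27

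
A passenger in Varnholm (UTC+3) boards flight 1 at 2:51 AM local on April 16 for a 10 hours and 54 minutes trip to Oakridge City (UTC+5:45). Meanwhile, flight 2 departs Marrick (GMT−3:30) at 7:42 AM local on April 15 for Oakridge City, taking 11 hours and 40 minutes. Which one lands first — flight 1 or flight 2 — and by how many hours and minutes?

the second, by 11 hours 53 minutes

Flight 1 in UTC: 2:51 AM − 3:00 = 11:51 PM on Apr 15.
+10 hours and 54 minutes → arrive 10:45 AM UTC on Apr 16.
Flight 2 in UTC: 7:42 AM + 3:30 = 11:12 AM on Apr 15.
+11 hours and 40 minutes → arrive 10:52 PM UTC on Apr 15.
Flight 2 lands earlier by 11 hours 53 minutes.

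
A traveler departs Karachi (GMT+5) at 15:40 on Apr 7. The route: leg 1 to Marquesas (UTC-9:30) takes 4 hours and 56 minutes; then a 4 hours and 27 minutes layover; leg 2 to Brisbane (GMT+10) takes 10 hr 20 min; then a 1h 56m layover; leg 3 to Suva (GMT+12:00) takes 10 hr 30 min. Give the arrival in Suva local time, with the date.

Convert departure to UTC: 15:40 − 5:00 = 10:40 UTC on Apr 7.
Add 4 hours and 56 minutes leg 1 → 15:36 UTC.
Add 4 hours and 27 minutes layover in Marquesas → 20:03 UTC.
Add 10 hours 20 minutes leg 2 → 06:23 UTC (Apr 8).
Add 1 hour and 56 minutes layover in Brisbane → 08:19 UTC.
Add 10 hours and 30 minutes leg 3 → 18:49 UTC.
Suva is UTC+12:00, so local arrival = 18:49 + 12:00 = 06:49 on Apr 9.

06:49 on Apr 9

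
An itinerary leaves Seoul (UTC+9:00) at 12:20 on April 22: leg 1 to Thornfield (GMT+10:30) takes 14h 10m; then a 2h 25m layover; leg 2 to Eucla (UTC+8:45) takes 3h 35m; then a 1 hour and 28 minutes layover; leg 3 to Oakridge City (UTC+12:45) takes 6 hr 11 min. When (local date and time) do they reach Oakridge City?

19:54 on April 23

Convert departure to UTC: 12:20 − 9:00 = 03:20 UTC on Apr 22.
Add 14 hours and 10 minutes leg 1 → 17:30 UTC.
Add 2 hours and 25 minutes layover in Thornfield → 19:55 UTC.
Add 3 hours and 35 minutes leg 2 → 23:30 UTC.
Add 1 hour 28 minutes layover in Eucla → 00:58 UTC (Apr 23).
Add 6 hours and 11 minutes leg 3 → 07:09 UTC.
Oakridge City is UTC+12:45, so local arrival = 07:09 + 12:45 = 19:54 on Apr 23.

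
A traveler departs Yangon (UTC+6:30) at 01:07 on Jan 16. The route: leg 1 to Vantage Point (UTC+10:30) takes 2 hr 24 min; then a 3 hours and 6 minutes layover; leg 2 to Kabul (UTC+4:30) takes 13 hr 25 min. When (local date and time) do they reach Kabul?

Convert departure to UTC: 01:07 − 6:30 = 18:37 UTC on Jan 15.
Add 2 hours and 24 minutes leg 1 → 21:01 UTC.
Add 3 hours 6 minutes layover in Vantage Point → 00:07 UTC (Jan 16).
Add 13 hours 25 minutes leg 2 → 13:32 UTC.
Kabul is UTC+4:30, so local arrival = 13:32 + 4:30 = 18:02 on Jan 16.

18:02 on Jan 16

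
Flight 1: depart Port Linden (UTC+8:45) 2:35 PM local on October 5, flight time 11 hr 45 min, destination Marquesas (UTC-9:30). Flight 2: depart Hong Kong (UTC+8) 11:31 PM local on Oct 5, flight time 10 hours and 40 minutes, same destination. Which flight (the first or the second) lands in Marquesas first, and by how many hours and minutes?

Flight 1 in UTC: 2:35 PM − 8:45 = 5:50 AM on Oct 5.
+11 hours and 45 minutes → arrive 5:35 PM UTC on Oct 5.
Flight 2 in UTC: 11:31 PM − 8:00 = 3:31 PM on Oct 5.
+10 hours and 40 minutes → arrive 2:11 AM UTC on Oct 6.
Flight 1 lands earlier by 8 hours 36 minutes.

the first, by 8 hours 36 minutes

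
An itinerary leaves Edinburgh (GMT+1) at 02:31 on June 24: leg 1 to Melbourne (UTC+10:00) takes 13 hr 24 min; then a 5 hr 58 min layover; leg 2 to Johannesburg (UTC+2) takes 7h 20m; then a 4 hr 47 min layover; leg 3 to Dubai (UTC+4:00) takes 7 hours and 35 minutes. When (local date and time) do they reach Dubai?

20:35 on June 25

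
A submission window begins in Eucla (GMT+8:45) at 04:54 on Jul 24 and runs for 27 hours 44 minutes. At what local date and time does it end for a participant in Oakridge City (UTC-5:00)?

Convert start to UTC: 04:54 − 8:45 = 20:09 UTC on Jul 23.
Add 27 hours 44 minutes duration → 23:53 UTC (Jul 24).
Oakridge City is UTC−5:00, so local end time = 23:53 − 5:00 = 18:53 on Jul 24.

18:53 on July 24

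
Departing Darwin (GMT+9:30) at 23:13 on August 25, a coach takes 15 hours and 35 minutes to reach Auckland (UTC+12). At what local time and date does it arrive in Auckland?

17:18 on August 26

Convert departure to UTC: 23:13 − 9:30 = 13:43 UTC on Aug 25.
Add 15 hours 35 minutes travel time → 05:18 UTC (Aug 26).
Auckland is UTC+12:00, so local arrival = 05:18 + 12:00 = 17:18 on Aug 26.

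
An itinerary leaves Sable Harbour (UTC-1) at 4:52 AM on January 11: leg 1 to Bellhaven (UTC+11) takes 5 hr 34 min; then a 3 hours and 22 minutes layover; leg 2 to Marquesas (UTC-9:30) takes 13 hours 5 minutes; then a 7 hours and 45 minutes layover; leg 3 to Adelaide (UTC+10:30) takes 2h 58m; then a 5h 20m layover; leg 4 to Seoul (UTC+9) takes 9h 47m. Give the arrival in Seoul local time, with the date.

Convert departure to UTC: 4:52 AM + 1:00 = 5:52 AM UTC on Jan 11.
Add 5 hours 34 minutes leg 1 → 11:26 AM UTC.
Add 3 hours 22 minutes layover in Bellhaven → 2:48 PM UTC.
Add 13 hours and 5 minutes leg 2 → 3:53 AM UTC (Jan 12).
Add 7 hours and 45 minutes layover in Marquesas → 11:38 AM UTC.
Add 2 hours 58 minutes leg 3 → 2:36 PM UTC.
Add 5 hours and 20 minutes layover in Adelaide → 7:56 PM UTC.
Add 9 hours and 47 minutes leg 4 → 5:43 AM UTC (Jan 13).
Seoul is UTC+9:00, so local arrival = 5:43 AM + 9:00 = 2:43 PM on Jan 13.

2:43 PM on January 13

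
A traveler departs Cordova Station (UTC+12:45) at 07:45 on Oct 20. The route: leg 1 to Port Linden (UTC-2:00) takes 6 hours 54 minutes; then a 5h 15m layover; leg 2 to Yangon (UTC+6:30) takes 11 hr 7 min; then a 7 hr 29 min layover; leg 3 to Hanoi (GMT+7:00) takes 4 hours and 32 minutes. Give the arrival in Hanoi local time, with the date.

Convert departure to UTC: 07:45 − 12:45 = 19:00 UTC on Oct 19.
Add 6 hours 54 minutes leg 1 → 01:54 UTC (Oct 20).
Add 5 hours and 15 minutes layover in Port Linden → 07:09 UTC.
Add 11 hours and 7 minutes leg 2 → 18:16 UTC.
Add 7 hours 29 minutes layover in Yangon → 01:45 UTC (Oct 21).
Add 4 hours 32 minutes leg 3 → 06:17 UTC.
Hanoi is UTC+7:00, so local arrival = 06:17 + 7:00 = 13:17 on Oct 21.

13:17 on October 21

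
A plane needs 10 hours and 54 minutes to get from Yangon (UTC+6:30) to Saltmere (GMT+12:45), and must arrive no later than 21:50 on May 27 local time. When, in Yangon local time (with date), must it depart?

Target arrival in UTC: 21:50 − 12:45 = 09:05 on May 27.
Subtract 10 hours 54 minutes → departure 22:11 UTC on May 26.
Yangon is UTC+6:30: 22:11 + 6:30 = 04:41 on May 27.

04:41 on May 27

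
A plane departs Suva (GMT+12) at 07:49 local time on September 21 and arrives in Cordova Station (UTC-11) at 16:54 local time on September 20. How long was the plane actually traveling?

8 hours 5 minutes

Departure in UTC: 07:49 − 12:00 = 19:49 on Sep 20.
Arrival in UTC: 16:54 + 11:00 = 03:54 on Sep 21.
Elapsed = 03:54 − 19:49 (+1 day) = 8 hours 5 minutes.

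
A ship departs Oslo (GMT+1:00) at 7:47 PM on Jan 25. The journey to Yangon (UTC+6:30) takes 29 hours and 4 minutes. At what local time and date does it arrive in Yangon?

Convert departure to UTC: 7:47 PM − 1:00 = 6:47 PM UTC on Jan 25.
Add 29 hours and 4 minutes travel time → 11:51 PM UTC (Jan 26).
Yangon is UTC+6:30, so local arrival = 11:51 PM + 6:30 = 6:21 AM on Jan 27.

6:21 AM on Jan 27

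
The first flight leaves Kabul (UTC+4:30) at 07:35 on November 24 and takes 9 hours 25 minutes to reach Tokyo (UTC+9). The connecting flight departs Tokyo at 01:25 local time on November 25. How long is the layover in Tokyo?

Convert departure to UTC: 07:35 − 4:30 = 03:05 UTC on Nov 24.
Add 9 hours 25 minutes flight time → 12:30 UTC.
Tokyo is UTC+9:00, so local arrival = 12:30 + 9:00 = 21:30 on Nov 24.
Layover = 01:25 − 21:30 (+1 day) = 3 hours 55 minutes.

3 hours 55 minutes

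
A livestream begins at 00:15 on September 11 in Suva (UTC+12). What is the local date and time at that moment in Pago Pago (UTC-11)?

01:15 on September 10

In UTC: 00:15 − 12:00 = 12:15 on Sep 10.
Pago Pago is UTC−11:00: 12:15 − 11:00 = 01:15 on Sep 10.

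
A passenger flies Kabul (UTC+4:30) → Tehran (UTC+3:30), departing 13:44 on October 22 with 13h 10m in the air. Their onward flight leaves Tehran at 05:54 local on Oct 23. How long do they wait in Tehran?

Convert departure to UTC: 13:44 − 4:30 = 09:14 UTC on Oct 22.
Add 13 hours 10 minutes flight time → 22:24 UTC.
Tehran is UTC+3:30, so local arrival = 22:24 + 3:30 = 01:54 on Oct 23.
Layover = 05:54 − 01:54 = 4 hours.

4 hours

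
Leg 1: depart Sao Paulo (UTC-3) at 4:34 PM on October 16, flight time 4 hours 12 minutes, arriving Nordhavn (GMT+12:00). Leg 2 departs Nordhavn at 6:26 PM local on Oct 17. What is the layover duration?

Convert departure to UTC: 4:34 PM + 3:00 = 7:34 PM UTC on Oct 16.
Add 4 hours 12 minutes flight time → 11:46 PM UTC.
Nordhavn is UTC+12:00, so local arrival = 11:46 PM + 12:00 = 11:46 AM on Oct 17.
Layover = 6:26 PM − 11:46 AM = 6 hours 40 minutes.

6 hours 40 minutes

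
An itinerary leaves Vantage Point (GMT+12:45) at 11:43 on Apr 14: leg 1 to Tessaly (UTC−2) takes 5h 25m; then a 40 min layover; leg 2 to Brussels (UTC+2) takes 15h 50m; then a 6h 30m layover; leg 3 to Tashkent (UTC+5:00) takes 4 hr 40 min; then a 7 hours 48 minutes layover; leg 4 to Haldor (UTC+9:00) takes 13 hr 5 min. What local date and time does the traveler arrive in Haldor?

Convert departure to UTC: 11:43 − 12:45 = 22:58 UTC on Apr 13.
Add 5 hours 25 minutes leg 1 → 04:23 UTC (Apr 14).
Add 40 minutes layover in Tessaly → 05:03 UTC.
Add 15 hours 50 minutes leg 2 → 20:53 UTC.
Add 6 hours and 30 minutes layover in Brussels → 03:23 UTC (Apr 15).
Add 4 hours 40 minutes leg 3 → 08:03 UTC.
Add 7 hours 48 minutes layover in Tashkent → 15:51 UTC.
Add 13 hours and 5 minutes leg 4 → 04:56 UTC (Apr 16).
Haldor is UTC+9:00, so local arrival = 04:56 + 9:00 = 13:56 on Apr 16.

13:56 on Apr 16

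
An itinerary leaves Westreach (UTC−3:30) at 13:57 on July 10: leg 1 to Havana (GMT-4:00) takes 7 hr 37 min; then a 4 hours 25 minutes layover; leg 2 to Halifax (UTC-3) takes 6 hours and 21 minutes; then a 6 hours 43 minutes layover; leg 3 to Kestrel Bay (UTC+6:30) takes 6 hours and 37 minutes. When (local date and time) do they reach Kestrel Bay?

07:40 on Jul 12

Convert departure to UTC: 13:57 + 3:30 = 17:27 UTC on Jul 10.
Add 7 hours 37 minutes leg 1 → 01:04 UTC (Jul 11).
Add 4 hours and 25 minutes layover in Havana → 05:29 UTC.
Add 6 hours 21 minutes leg 2 → 11:50 UTC.
Add 6 hours and 43 minutes layover in Halifax → 18:33 UTC.
Add 6 hours and 37 minutes leg 3 → 01:10 UTC (Jul 12).
Kestrel Bay is UTC+6:30, so local arrival = 01:10 + 6:30 = 07:40 on Jul 12.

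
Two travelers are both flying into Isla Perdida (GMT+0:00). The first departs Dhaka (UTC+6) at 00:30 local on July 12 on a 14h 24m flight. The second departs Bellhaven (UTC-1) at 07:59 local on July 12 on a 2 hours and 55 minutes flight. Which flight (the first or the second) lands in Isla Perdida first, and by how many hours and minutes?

Flight 1 in UTC: 00:30 − 6:00 = 18:30 on Jul 11.
+14 hours 24 minutes → arrive 08:54 UTC on Jul 12.
Flight 2 in UTC: 07:59 + 1:00 = 08:59 on Jul 12.
+2 hours and 55 minutes → arrive 11:54 UTC on Jul 12.
Flight 1 lands earlier by 3 hours.

the first, by 3 hours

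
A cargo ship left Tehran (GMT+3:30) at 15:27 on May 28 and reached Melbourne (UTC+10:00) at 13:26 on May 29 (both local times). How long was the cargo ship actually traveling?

15 hours 29 minutes

Melbourne is 6:30 ahead of Tehran.
Clock-face elapsed time (ignoring zones) is 21 hours 59 minutes.
Actual elapsed = 21 hours 59 minutes − 6:30 = 15 hours 29 minutes.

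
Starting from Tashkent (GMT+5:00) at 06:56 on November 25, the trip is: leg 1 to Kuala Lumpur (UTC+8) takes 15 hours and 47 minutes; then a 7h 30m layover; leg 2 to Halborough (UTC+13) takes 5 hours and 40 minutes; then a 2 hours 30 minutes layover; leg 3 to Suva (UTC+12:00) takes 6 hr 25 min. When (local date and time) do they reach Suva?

Convert departure to UTC: 06:56 − 5:00 = 01:56 UTC on Nov 25.
Add 15 hours 47 minutes leg 1 → 17:43 UTC.
Add 7 hours and 30 minutes layover in Kuala Lumpur → 01:13 UTC (Nov 26).
Add 5 hours 40 minutes leg 2 → 06:53 UTC.
Add 2 hours 30 minutes layover in Halborough → 09:23 UTC.
Add 6 hours 25 minutes leg 3 → 15:48 UTC.
Suva is UTC+12:00, so local arrival = 15:48 + 12:00 = 03:48 on Nov 27.

03:48 on Nov 27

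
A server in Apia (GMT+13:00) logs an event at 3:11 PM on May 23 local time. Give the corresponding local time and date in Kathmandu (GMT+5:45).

7:56 AM on May 23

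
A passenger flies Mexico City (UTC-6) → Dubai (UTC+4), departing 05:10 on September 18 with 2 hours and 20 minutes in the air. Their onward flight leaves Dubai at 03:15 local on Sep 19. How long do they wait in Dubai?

9 hours 45 minutes

Convert departure to UTC: 05:10 + 6:00 = 11:10 UTC on Sep 18.
Add 2 hours 20 minutes flight time → 13:30 UTC.
Dubai is UTC+4:00, so local arrival = 13:30 + 4:00 = 17:30 on Sep 18.
Layover = 03:15 − 17:30 (+1 day) = 9 hours 45 minutes.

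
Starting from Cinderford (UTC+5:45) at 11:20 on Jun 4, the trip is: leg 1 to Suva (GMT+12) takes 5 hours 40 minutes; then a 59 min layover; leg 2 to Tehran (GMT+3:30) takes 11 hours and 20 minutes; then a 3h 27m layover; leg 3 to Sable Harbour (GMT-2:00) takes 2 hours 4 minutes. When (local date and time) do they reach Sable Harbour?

03:05 on Jun 5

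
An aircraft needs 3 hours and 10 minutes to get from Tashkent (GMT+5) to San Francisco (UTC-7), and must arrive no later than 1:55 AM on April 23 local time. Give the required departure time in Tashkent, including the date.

10:45 AM on April 23

Target arrival in UTC: 1:55 AM + 7:00 = 8:55 AM on Apr 23.
Subtract 3 hours 10 minutes → departure 5:45 AM UTC on Apr 23.
Tashkent is UTC+5:00: 5:45 AM + 5:00 = 10:45 AM on Apr 23.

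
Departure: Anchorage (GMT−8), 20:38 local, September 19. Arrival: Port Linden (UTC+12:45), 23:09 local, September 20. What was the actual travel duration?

5 hours 46 minutes

Departure in UTC: 20:38 + 8:00 = 04:38 on Sep 20.
Arrival in UTC: 23:09 − 12:45 = 10:24 on Sep 20.
Elapsed = 10:24 − 04:38 = 5 hours 46 minutes.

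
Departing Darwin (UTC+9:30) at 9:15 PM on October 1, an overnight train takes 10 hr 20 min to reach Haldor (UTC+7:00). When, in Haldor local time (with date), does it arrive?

5:05 AM on Oct 2

Haldor is 2:30 behind Darwin.
After 10 hours 20 minutes it is 7:35 AM (Oct 2) in Darwin.
Shift by the zone difference: 7:35 AM − 2:30 = 5:05 AM on Oct 2 in Haldor.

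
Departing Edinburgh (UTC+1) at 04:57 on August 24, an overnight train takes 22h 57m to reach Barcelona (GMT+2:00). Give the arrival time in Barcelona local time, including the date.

04:54 on Aug 25

Barcelona is 1:00 ahead of Edinburgh.
After 22 hours 57 minutes it is 03:54 (Aug 25) in Edinburgh.
Shift by the zone difference: 03:54 + 1:00 = 04:54 on Aug 25 in Barcelona.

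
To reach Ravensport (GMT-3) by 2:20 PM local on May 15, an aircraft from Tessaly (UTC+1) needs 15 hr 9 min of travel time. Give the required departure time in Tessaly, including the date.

Target arrival in UTC: 2:20 PM + 3:00 = 5:20 PM on May 15.
Subtract 15 hours and 9 minutes → departure 2:11 AM UTC on May 15.
Tessaly is UTC+1:00: 2:11 AM + 1:00 = 3:11 AM on May 15.

3:11 AM on May 15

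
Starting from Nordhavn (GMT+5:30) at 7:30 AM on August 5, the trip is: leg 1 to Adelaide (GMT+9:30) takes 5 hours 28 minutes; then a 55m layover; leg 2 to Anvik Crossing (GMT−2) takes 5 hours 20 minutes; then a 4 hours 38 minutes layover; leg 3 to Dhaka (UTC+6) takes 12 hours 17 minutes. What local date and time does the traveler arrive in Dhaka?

12:38 PM on Aug 6

Convert departure to UTC: 7:30 AM − 5:30 = 2:00 AM UTC on Aug 5.
Add 5 hours 28 minutes leg 1 → 7:28 AM UTC.
Add 55 minutes layover in Adelaide → 8:23 AM UTC.
Add 5 hours and 20 minutes leg 2 → 1:43 PM UTC.
Add 4 hours 38 minutes layover in Anvik Crossing → 6:21 PM UTC.
Add 12 hours 17 minutes leg 3 → 6:38 AM UTC (Aug 6).
Dhaka is UTC+6:00, so local arrival = 6:38 AM + 6:00 = 12:38 PM on Aug 6.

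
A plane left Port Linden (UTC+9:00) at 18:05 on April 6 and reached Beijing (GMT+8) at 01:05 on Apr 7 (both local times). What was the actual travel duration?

Departure in UTC: 18:05 − 9:00 = 09:05 on Apr 6.
Arrival in UTC: 01:05 − 8:00 = 17:05 on Apr 6.
Elapsed = 17:05 − 09:05 = 8 hours.

8 hours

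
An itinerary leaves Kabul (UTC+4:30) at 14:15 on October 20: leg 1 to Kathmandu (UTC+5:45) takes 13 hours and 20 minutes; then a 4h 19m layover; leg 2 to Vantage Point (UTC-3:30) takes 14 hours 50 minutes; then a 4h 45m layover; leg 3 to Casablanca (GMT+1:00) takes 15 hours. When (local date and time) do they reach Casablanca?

14:59 on October 22

Convert departure to UTC: 14:15 − 4:30 = 09:45 UTC on Oct 20.
Add 13 hours and 20 minutes leg 1 → 23:05 UTC.
Add 4 hours 19 minutes layover in Kathmandu → 03:24 UTC (Oct 21).
Add 14 hours 50 minutes leg 2 → 18:14 UTC.
Add 4 hours and 45 minutes layover in Vantage Point → 22:59 UTC.
Add 15 hours leg 3 → 13:59 UTC (Oct 22).
Casablanca is UTC+1:00, so local arrival = 13:59 + 1:00 = 14:59 on Oct 22.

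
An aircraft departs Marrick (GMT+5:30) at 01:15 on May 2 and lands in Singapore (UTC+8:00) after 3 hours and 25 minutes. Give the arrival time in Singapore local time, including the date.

07:10 on May 2

Convert departure to UTC: 01:15 − 5:30 = 19:45 UTC on May 1.
Add 3 hours and 25 minutes travel time → 23:10 UTC.
Singapore is UTC+8:00, so local arrival = 23:10 + 8:00 = 07:10 on May 2.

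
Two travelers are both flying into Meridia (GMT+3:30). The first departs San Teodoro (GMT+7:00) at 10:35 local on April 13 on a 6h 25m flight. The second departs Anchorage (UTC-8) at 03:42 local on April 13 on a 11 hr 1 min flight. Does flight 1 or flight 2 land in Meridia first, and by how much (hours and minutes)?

the first, by 12 hours 43 minutes

Flight 1 in UTC: 10:35 − 7:00 = 03:35 on Apr 13.
+6 hours and 25 minutes → arrive 10:00 UTC on Apr 13.
Flight 2 in UTC: 03:42 + 8:00 = 11:42 on Apr 13.
+11 hours 1 minute → arrive 22:43 UTC on Apr 13.
Flight 1 lands earlier by 12 hours 43 minutes.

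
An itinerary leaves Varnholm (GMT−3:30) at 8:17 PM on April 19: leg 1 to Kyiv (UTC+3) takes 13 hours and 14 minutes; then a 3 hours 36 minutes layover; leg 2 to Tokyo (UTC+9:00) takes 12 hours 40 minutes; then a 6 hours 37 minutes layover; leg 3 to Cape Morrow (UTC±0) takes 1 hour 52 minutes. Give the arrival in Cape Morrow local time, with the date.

Convert departure to UTC: 8:17 PM + 3:30 = 11:47 PM UTC on Apr 19.
Add 13 hours and 14 minutes leg 1 → 1:01 PM UTC (Apr 20).
Add 3 hours 36 minutes layover in Kyiv → 4:37 PM UTC.
Add 12 hours 40 minutes leg 2 → 5:17 AM UTC (Apr 21).
Add 6 hours 37 minutes layover in Tokyo → 11:54 AM UTC.
Add 1 hour 52 minutes leg 3 → 1:46 PM UTC.
Cape Morrow is UTC+0, so local arrival is the same: 1:46 PM on Apr 21.

1:46 PM on Apr 21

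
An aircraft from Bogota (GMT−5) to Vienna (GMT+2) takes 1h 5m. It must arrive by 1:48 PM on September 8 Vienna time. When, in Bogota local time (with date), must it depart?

Target arrival in UTC: 1:48 PM − 2:00 = 11:48 AM on Sep 8.
Subtract 1 hour 5 minutes → departure 10:43 AM UTC on Sep 8.
Bogota is UTC−5:00: 10:43 AM − 5:00 = 5:43 AM on Sep 8.

5:43 AM on Sep 8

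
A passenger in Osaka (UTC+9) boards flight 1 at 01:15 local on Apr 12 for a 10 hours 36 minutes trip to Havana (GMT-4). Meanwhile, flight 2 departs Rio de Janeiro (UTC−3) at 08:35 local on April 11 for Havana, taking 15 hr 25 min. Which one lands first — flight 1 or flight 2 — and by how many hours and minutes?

the first, by 9 minutes

Flight 1 in UTC: 01:15 − 9:00 = 16:15 on Apr 11.
+10 hours and 36 minutes → arrive 02:51 UTC on Apr 12.
Flight 2 in UTC: 08:35 + 3:00 = 11:35 on Apr 11.
+15 hours and 25 minutes → arrive 03:00 UTC on Apr 12.
Flight 1 lands earlier by 9 minutes.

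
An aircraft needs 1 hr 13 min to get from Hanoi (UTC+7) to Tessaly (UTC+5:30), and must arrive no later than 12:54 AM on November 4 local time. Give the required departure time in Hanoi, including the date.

1:11 AM on November 4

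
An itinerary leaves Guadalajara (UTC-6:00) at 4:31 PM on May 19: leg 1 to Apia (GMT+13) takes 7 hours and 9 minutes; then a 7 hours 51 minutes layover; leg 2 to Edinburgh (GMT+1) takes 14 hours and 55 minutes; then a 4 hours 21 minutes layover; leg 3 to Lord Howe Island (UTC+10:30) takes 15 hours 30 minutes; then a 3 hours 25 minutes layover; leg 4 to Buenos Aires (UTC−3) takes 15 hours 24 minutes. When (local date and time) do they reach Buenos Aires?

Convert departure to UTC: 4:31 PM + 6:00 = 10:31 PM UTC on May 19.
Add 7 hours and 9 minutes leg 1 → 5:40 AM UTC (May 20).
Add 7 hours 51 minutes layover in Apia → 1:31 PM UTC.
Add 14 hours 55 minutes leg 2 → 4:26 AM UTC (May 21).
Add 4 hours and 21 minutes layover in Edinburgh → 8:47 AM UTC.
Add 15 hours 30 minutes leg 3 → 12:17 AM UTC (May 22).
Add 3 hours 25 minutes layover in Lord Howe Island → 3:42 AM UTC.
Add 15 hours 24 minutes leg 4 → 7:06 PM UTC.
Buenos Aires is UTC−3:00, so local arrival = 7:06 PM − 3:00 = 4:06 PM on May 22.

4:06 PM on May 22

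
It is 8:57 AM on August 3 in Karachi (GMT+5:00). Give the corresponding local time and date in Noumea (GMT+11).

Noumea is 6:00 ahead of Karachi.
Shift by the zone difference: 8:57 AM + 6:00 = 2:57 PM on Aug 3 in Noumea.

2:57 PM on August 3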